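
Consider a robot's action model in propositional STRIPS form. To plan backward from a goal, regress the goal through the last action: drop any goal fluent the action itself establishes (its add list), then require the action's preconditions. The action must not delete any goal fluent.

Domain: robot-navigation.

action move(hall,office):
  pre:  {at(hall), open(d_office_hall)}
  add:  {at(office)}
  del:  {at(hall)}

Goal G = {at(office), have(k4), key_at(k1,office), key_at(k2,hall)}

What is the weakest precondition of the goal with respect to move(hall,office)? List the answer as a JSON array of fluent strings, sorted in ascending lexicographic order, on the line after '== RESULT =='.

Compute (G \ add) ∪ pre:
  G ∩ del = {}  (empty — regression defined)
  G \ add = {at(office), have(k4), key_at(k1,office), key_at(k2,hall)} \ {at(office)} = {have(k4), key_at(k1,office), key_at(k2,hall)}
  ∪ pre   = {have(k4), key_at(k1,office), key_at(k2,hall)} ∪ {at(hall), open(d_office_hall)}
          = {at(hall), have(k4), key_at(k1,office), key_at(k2,hall), open(d_office_hall)}

== RESULT ==
["at(hall)", "have(k4)", "key_at(k1,office)", "key_at(k2,hall)", "open(d_office_hall)"]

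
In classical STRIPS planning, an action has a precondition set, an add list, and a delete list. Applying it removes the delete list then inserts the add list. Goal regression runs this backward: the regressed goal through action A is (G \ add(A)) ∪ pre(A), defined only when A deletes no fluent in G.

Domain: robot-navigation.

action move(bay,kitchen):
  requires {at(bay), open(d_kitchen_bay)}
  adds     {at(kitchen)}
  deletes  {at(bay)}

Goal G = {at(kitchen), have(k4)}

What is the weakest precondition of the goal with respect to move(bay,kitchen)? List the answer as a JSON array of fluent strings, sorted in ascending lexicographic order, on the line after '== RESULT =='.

Compute (G \ add) ∪ pre:
  G ∩ del = {}  (empty — regression defined)
  G \ add = {at(kitchen), have(k4)} \ {at(kitchen)} = {have(k4)}
  ∪ pre   = {have(k4)} ∪ {at(bay), open(d_kitchen_bay)}
          = {at(bay), have(k4), open(d_kitchen_bay)}

== RESULT ==
["at(bay)", "have(k4)", "open(d_kitchen_bay)"]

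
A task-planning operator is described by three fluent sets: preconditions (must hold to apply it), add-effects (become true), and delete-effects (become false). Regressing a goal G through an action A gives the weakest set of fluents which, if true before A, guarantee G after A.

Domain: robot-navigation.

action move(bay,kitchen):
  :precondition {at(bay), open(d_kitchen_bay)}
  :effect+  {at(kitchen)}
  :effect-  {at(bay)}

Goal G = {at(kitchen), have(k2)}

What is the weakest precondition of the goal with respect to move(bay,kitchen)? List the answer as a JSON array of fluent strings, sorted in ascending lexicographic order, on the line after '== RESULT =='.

Regress:
  G ∩ del = {}  (empty — regression defined)
  G \ add = {at(kitchen), have(k2)} \ {at(kitchen)} = {have(k2)}
  ∪ pre   = {have(k2)} ∪ {at(bay), open(d_kitchen_bay)}
          = {at(bay), have(k2), open(d_kitchen_bay)}

== RESULT ==
["at(bay)", "have(k2)", "open(d_kitchen_bay)"]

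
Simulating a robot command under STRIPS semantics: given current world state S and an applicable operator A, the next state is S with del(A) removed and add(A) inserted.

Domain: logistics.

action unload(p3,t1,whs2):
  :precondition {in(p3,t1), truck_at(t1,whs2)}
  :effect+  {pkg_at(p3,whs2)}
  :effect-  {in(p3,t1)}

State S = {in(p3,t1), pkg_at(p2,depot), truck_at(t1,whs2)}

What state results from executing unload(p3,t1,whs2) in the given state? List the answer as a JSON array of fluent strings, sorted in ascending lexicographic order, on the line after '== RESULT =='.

Compute (S \ del) ∪ add:
  pre ⊆ S: {in(p3,t1), truck_at(t1,whs2)} ⊆ S  — applicable
  S \ del = {pkg_at(p2,depot), truck_at(t1,whs2)}
  ∪ add   = {pkg_at(p2,depot), pkg_at(p3,whs2), truck_at(t1,whs2)}

== RESULT ==
["pkg_at(p2,depot)", "pkg_at(p3,whs2)", "truck_at(t1,whs2)"]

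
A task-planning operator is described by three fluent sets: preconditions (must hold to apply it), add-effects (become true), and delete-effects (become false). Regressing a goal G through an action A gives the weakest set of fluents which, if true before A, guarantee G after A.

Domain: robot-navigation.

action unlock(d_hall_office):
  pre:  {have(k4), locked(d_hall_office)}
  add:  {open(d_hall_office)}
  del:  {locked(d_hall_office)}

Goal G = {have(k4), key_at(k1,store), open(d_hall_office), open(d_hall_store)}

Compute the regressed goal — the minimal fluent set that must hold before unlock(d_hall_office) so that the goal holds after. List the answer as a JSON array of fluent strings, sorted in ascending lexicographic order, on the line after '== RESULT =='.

Regress:
  G ∩ del = {}  (empty — regression defined)
  G \ add = {have(k4), key_at(k1,store), open(d_hall_office), open(d_hall_store)} \ {open(d_hall_office)} = {have(k4), key_at(k1,store), open(d_hall_store)}
  ∪ pre   = {have(k4), key_at(k1,store), open(d_hall_store)} ∪ {have(k4), locked(d_hall_office)}
          = {have(k4), key_at(k1,store), locked(d_hall_office), open(d_hall_store)}

== RESULT ==
["have(k4)", "key_at(k1,store)", "locked(d_hall_office)", "open(d_hall_store)"]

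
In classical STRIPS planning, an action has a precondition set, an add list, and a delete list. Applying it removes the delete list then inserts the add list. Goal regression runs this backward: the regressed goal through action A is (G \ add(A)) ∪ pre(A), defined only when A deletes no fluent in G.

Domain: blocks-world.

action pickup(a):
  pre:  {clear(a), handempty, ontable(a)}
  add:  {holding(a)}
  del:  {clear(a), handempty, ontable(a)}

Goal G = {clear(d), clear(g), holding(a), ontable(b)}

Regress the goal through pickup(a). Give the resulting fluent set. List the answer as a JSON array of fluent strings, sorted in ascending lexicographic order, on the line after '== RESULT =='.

Regress:
  G ∩ del = {}  (empty — regression defined)
  G \ add = {clear(d), clear(g), holding(a), ontable(b)} \ {holding(a)} = {clear(d), clear(g), ontable(b)}
  ∪ pre   = {clear(d), clear(g), ontable(b)} ∪ {clear(a), handempty, ontable(a)}
          = {clear(a), clear(d), clear(g), handempty, ontable(a), ontable(b)}

== RESULT ==
["clear(a)", "clear(d)", "clear(g)", "handempty", "ontable(a)", "ontable(b)"]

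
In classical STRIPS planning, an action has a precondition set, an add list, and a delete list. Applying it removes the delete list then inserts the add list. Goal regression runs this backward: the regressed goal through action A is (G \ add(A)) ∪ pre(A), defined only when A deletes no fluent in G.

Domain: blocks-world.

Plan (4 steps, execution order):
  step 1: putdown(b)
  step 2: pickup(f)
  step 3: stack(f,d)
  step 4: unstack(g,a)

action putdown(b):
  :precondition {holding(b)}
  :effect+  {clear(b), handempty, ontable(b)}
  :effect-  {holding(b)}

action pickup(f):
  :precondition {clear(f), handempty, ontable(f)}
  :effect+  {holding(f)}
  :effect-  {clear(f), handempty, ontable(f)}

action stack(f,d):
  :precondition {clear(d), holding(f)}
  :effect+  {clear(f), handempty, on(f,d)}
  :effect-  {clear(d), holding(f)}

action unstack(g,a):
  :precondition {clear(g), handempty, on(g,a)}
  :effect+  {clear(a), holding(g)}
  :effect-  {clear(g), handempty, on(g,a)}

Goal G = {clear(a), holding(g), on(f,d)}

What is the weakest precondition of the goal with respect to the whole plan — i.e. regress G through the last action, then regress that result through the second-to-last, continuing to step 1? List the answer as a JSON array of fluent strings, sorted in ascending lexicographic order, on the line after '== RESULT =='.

Work backward from the goal:
  through step 4 (unstack(g,a)): drop {clear(a), holding(g)}, keep {on(f,d)}, require {clear(g), handempty, on(g,a)}
    → {clear(g), handempty, on(f,d), on(g,a)}
  through step 3 (stack(f,d)): drop {handempty, on(f,d)}, keep {clear(g), on(g,a)}, require {clear(d), holding(f)}
    → {clear(d), clear(g), holding(f), on(g,a)}
  through step 2 (pickup(f)): drop {holding(f)}, keep {clear(d), clear(g), on(g,a)}, require {clear(f), handempty, ontable(f)}
    → {clear(d), clear(f), clear(g), handempty, on(g,a), ontable(f)}
  through step 1 (putdown(b)): drop {handempty}, keep {clear(d), clear(f), clear(g), on(g,a), ontable(f)}, require {holding(b)}
    → {clear(d), clear(f), clear(g), holding(b), on(g,a), ontable(f)}

== RESULT ==
["clear(d)", "clear(f)", "clear(g)", "holding(b)", "on(g,a)", "ontable(f)"]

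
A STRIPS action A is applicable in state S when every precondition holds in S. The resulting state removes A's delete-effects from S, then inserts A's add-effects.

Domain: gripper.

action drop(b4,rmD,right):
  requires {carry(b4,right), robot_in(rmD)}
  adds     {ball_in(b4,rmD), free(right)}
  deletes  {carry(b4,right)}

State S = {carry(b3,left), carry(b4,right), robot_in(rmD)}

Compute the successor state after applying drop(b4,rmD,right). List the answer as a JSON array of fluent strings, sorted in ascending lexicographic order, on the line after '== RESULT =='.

Progress:
  pre ⊆ S: {carry(b4,right), robot_in(rmD)} ⊆ S  — applicable
  S \ del = {carry(b3,left), robot_in(rmD)}
  ∪ add   = {ball_in(b4,rmD), carry(b3,left), free(right), robot_in(rmD)}

== RESULT ==
["ball_in(b4,rmD)", "carry(b3,left)", "free(right)", "robot_in(rmD)"]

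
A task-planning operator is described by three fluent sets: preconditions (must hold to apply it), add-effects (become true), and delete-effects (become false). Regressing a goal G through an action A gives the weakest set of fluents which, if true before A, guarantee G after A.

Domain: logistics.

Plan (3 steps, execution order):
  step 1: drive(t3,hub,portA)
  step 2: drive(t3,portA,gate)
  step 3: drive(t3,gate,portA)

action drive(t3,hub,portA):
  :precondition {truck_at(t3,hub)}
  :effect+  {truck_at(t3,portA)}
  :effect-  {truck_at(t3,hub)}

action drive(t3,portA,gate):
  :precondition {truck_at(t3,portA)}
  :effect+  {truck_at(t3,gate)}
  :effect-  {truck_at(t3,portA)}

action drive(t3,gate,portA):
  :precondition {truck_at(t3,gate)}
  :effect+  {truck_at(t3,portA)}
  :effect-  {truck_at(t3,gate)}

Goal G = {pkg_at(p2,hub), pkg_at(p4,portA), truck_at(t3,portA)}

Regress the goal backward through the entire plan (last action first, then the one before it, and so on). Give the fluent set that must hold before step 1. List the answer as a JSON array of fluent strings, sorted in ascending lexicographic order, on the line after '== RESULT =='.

Regress step by step:
  through step 3 (drive(t3,gate,portA)): drop {truck_at(t3,portA)}, keep {pkg_at(p2,hub), pkg_at(p4,portA)}, require {truck_at(t3,gate)}
    → {pkg_at(p2,hub), pkg_at(p4,portA), truck_at(t3,gate)}
  through step 2 (drive(t3,portA,gate)): drop {truck_at(t3,gate)}, keep {pkg_at(p2,hub), pkg_at(p4,portA)}, require {truck_at(t3,portA)}
    → {pkg_at(p2,hub), pkg_at(p4,portA), truck_at(t3,portA)}
  through step 1 (drive(t3,hub,portA)): drop {truck_at(t3,portA)}, keep {pkg_at(p2,hub), pkg_at(p4,portA)}, require {truck_at(t3,hub)}
    → {pkg_at(p2,hub), pkg_at(p4,portA), truck_at(t3,hub)}

== RESULT ==
["pkg_at(p2,hub)", "pkg_at(p4,portA)", "truck_at(t3,hub)"]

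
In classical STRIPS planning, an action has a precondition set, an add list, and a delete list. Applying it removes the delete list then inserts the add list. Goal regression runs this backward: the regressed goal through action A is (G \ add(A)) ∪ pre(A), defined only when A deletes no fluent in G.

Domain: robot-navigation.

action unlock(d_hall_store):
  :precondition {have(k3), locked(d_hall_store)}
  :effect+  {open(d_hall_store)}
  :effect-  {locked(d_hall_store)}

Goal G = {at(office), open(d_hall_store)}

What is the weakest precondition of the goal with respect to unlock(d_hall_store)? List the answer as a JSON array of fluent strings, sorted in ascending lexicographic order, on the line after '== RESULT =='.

Regress:
  G ∩ del = {}  (empty — regression defined)
  G \ add = {at(office), open(d_hall_store)} \ {open(d_hall_store)} = {at(office)}
  ∪ pre   = {at(office)} ∪ {have(k3), locked(d_hall_store)}
          = {at(office), have(k3), locked(d_hall_store)}

== RESULT ==
["at(office)", "have(k3)", "locked(d_hall_store)"]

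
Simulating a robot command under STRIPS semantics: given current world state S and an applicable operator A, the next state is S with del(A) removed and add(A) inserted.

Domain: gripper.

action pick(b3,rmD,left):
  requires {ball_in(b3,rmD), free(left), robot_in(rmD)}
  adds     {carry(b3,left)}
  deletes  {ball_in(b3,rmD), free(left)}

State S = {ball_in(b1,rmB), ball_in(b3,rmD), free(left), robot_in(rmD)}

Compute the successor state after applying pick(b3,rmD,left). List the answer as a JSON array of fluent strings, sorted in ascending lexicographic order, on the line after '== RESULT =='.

Progress:
  pre ⊆ S: {ball_in(b3,rmD), free(left), robot_in(rmD)} ⊆ S  — applicable
  S \ del = {ball_in(b1,rmB), robot_in(rmD)}
  ∪ add   = {ball_in(b1,rmB), carry(b3,left), robot_in(rmD)}

== RESULT ==
["ball_in(b1,rmB)", "carry(b3,left)", "robot_in(rmD)"]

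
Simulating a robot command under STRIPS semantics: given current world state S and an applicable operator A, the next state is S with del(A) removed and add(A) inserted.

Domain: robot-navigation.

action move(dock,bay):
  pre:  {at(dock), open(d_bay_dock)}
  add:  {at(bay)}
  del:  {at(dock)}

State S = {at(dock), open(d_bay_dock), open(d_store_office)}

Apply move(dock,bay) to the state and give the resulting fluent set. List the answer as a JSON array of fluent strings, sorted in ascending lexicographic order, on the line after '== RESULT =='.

Compute (S \ del) ∪ add:
  pre ⊆ S: {at(dock), open(d_bay_dock)} ⊆ S  — applicable
  S \ del = {open(d_bay_dock), open(d_store_office)}
  ∪ add   = {at(bay), open(d_bay_dock), open(d_store_office)}

== RESULT ==
["at(bay)", "open(d_bay_dock)", "open(d_store_office)"]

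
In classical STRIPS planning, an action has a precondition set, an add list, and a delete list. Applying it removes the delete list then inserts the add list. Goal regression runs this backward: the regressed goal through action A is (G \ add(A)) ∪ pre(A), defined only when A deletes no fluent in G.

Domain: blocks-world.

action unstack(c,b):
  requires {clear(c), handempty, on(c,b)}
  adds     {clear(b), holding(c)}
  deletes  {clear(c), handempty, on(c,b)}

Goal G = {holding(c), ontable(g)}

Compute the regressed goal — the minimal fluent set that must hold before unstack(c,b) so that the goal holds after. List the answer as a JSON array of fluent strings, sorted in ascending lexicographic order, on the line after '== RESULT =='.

Regress:
  G ∩ del = {}  (empty — regression defined)
  G \ add = {holding(c), ontable(g)} \ {clear(b), holding(c)} = {ontable(g)}
  ∪ pre   = {ontable(g)} ∪ {clear(c), handempty, on(c,b)}
          = {clear(c), handempty, on(c,b), ontable(g)}

== RESULT ==
["clear(c)", "handempty", "on(c,b)", "ontable(g)"]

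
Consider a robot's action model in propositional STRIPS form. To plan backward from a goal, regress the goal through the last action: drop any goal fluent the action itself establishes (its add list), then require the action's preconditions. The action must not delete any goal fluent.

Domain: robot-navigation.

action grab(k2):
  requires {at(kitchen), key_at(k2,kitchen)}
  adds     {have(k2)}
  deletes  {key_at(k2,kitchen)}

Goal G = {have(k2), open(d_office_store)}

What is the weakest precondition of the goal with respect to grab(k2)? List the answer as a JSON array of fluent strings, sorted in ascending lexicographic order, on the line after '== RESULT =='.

Compute (G \ add) ∪ pre:
  G ∩ del = {}  (empty — regression defined)
  G \ add = {have(k2), open(d_office_store)} \ {have(k2)} = {open(d_office_store)}
  ∪ pre   = {open(d_office_store)} ∪ {at(kitchen), key_at(k2,kitchen)}
          = {at(kitchen), key_at(k2,kitchen), open(d_office_store)}

== RESULT ==
["at(kitchen)", "key_at(k2,kitchen)", "open(d_office_store)"]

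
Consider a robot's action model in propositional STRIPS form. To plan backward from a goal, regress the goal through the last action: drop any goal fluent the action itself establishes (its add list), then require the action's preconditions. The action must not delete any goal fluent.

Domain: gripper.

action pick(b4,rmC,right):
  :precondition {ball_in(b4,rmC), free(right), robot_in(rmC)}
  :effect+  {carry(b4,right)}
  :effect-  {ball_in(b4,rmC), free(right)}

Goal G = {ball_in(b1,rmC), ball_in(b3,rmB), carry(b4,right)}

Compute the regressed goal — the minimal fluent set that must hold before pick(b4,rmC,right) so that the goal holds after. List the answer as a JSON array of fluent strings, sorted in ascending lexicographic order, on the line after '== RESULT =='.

Compute (G \ add) ∪ pre:
  G ∩ del = {}  (empty — regression defined)
  G \ add = {ball_in(b1,rmC), ball_in(b3,rmB), carry(b4,right)} \ {carry(b4,right)} = {ball_in(b1,rmC), ball_in(b3,rmB)}
  ∪ pre   = {ball_in(b1,rmC), ball_in(b3,rmB)} ∪ {ball_in(b4,rmC), free(right), robot_in(rmC)}
          = {ball_in(b1,rmC), ball_in(b3,rmB), ball_in(b4,rmC), free(right), robot_in(rmC)}

== RESULT ==
["ball_in(b1,rmC)", "ball_in(b3,rmB)", "ball_in(b4,rmC)", "free(right)", "robot_in(rmC)"]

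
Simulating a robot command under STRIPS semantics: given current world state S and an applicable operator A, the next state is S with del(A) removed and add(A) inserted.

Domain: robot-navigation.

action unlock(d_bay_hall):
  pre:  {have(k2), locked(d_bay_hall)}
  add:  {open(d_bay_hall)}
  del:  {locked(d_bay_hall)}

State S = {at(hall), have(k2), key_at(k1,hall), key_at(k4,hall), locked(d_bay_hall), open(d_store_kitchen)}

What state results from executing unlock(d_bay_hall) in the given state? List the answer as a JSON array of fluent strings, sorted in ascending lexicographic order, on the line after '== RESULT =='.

Progress:
  pre ⊆ S: {have(k2), locked(d_bay_hall)} ⊆ S  — applicable
  S \ del = {at(hall), have(k2), key_at(k1,hall), key_at(k4,hall), open(d_store_kitchen)}
  ∪ add   = {at(hall), have(k2), key_at(k1,hall), key_at(k4,hall), open(d_bay_hall), open(d_store_kitchen)}

== RESULT ==
["at(hall)", "have(k2)", "key_at(k1,hall)", "key_at(k4,hall)", "open(d_bay_hall)", "open(d_store_kitchen)"]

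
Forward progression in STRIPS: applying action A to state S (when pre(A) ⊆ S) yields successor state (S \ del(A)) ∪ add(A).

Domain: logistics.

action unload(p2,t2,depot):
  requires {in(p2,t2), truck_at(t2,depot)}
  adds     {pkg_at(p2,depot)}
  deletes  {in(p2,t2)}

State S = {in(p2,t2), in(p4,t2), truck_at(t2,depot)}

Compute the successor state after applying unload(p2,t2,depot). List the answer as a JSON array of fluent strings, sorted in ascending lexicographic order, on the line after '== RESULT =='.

Progress:
  pre ⊆ S: {in(p2,t2), truck_at(t2,depot)} ⊆ S  — applicable
  S \ del = {in(p4,t2), truck_at(t2,depot)}
  ∪ add   = {in(p4,t2), pkg_at(p2,depot), truck_at(t2,depot)}

== RESULT ==
["in(p4,t2)", "pkg_at(p2,depot)", "truck_at(t2,depot)"]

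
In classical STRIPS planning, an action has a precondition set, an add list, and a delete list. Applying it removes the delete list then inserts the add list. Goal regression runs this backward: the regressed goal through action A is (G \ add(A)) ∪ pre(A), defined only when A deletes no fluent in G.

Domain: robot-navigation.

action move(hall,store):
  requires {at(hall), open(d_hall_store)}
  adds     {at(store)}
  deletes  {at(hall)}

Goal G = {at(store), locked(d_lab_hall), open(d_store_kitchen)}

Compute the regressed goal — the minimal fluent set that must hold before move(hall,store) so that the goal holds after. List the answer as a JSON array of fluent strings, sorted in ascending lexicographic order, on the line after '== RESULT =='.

Compute (G \ add) ∪ pre:
  G ∩ del = {}  (empty — regression defined)
  G \ add = {at(store), locked(d_lab_hall), open(d_store_kitchen)} \ {at(store)} = {locked(d_lab_hall), open(d_store_kitchen)}
  ∪ pre   = {locked(d_lab_hall), open(d_store_kitchen)} ∪ {at(hall), open(d_hall_store)}
          = {at(hall), locked(d_lab_hall), open(d_hall_store), open(d_store_kitchen)}

== RESULT ==
["at(hall)", "locked(d_lab_hall)", "open(d_hall_store)", "open(d_store_kitchen)"]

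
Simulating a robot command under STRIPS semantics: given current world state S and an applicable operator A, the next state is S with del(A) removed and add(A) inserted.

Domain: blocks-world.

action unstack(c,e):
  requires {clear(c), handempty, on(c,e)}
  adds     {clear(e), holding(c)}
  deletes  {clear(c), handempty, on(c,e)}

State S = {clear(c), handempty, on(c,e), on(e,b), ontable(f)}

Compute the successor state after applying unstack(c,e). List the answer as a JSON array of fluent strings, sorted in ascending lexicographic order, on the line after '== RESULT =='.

Compute (S \ del) ∪ add:
  pre ⊆ S: {clear(c), handempty, on(c,e)} ⊆ S  — applicable
  S \ del = {on(e,b), ontable(f)}
  ∪ add   = {clear(e), holding(c), on(e,b), ontable(f)}

== RESULT ==
["clear(e)", "holding(c)", "on(e,b)", "ontable(f)"]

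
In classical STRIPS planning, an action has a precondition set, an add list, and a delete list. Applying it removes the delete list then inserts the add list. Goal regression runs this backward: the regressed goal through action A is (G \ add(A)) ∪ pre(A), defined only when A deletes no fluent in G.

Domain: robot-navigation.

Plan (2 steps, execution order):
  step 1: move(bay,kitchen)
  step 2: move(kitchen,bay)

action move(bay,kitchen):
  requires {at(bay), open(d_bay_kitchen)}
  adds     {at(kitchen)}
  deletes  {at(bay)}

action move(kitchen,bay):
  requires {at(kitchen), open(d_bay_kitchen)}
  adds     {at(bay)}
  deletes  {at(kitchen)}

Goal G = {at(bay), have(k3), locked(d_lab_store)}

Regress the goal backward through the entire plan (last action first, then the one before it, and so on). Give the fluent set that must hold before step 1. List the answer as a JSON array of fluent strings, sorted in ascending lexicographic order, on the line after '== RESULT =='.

Work backward from the goal:
  through step 2 (move(kitchen,bay)): drop {at(bay)}, keep {have(k3), locked(d_lab_store)}, require {at(kitchen), open(d_bay_kitchen)}
    → {at(kitchen), have(k3), locked(d_lab_store), open(d_bay_kitchen)}
  through step 1 (move(bay,kitchen)): drop {at(kitchen)}, keep {have(k3), locked(d_lab_store), open(d_bay_kitchen)}, require {at(bay), open(d_bay_kitchen)}
    → {at(bay), have(k3), locked(d_lab_store), open(d_bay_kitchen)}

== RESULT ==
["at(bay)", "have(k3)", "locked(d_lab_store)", "open(d_bay_kitchen)"]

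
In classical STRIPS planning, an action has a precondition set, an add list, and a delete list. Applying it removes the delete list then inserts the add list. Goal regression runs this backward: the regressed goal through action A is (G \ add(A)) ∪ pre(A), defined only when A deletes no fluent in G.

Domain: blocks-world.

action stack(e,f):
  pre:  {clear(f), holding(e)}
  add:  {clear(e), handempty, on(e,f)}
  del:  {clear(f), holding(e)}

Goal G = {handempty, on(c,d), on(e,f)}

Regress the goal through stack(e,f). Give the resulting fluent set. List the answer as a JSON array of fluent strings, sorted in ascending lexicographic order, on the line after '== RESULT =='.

Regress:
  G ∩ del = {}  (empty — regression defined)
  G \ add = {handempty, on(c,d), on(e,f)} \ {clear(e), handempty, on(e,f)} = {on(c,d)}
  ∪ pre   = {on(c,d)} ∪ {clear(f), holding(e)}
          = {clear(f), holding(e), on(c,d)}

== RESULT ==
["clear(f)", "holding(e)", "on(c,d)"]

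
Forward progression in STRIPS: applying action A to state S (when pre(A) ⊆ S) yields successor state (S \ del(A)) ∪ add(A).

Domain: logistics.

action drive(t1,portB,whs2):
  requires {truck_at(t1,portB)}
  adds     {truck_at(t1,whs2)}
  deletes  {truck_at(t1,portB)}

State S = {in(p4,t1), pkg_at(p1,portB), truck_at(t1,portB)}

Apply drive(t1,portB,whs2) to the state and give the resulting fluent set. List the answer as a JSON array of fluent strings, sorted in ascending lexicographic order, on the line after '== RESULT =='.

Progress:
  pre ⊆ S: {truck_at(t1,portB)} ⊆ S  — applicable
  S \ del = {in(p4,t1), pkg_at(p1,portB)}
  ∪ add   = {in(p4,t1), pkg_at(p1,portB), truck_at(t1,whs2)}

== RESULT ==
["in(p4,t1)", "pkg_at(p1,portB)", "truck_at(t1,whs2)"]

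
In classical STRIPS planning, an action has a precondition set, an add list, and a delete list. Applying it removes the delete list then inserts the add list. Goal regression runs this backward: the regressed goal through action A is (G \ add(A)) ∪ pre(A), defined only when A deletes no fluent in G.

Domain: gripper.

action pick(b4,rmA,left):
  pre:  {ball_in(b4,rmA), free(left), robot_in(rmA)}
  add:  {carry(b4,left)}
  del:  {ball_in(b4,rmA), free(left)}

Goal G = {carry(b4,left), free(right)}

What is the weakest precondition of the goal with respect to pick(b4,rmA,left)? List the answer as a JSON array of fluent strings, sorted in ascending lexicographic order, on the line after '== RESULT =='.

Regress:
  G ∩ del = {}  (empty — regression defined)
  G \ add = {carry(b4,left), free(right)} \ {carry(b4,left)} = {free(right)}
  ∪ pre   = {free(right)} ∪ {ball_in(b4,rmA), free(left), robot_in(rmA)}
          = {ball_in(b4,rmA), free(left), free(right), robot_in(rmA)}

== RESULT ==
["ball_in(b4,rmA)", "free(left)", "free(right)", "robot_in(rmA)"]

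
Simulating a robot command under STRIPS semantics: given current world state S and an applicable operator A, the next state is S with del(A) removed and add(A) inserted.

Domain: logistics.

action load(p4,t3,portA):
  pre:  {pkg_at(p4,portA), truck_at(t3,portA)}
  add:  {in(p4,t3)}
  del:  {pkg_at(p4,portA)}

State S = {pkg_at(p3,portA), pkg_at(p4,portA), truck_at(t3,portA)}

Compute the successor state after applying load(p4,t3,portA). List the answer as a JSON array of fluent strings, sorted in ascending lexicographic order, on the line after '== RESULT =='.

Compute (S \ del) ∪ add:
  pre ⊆ S: {pkg_at(p4,portA), truck_at(t3,portA)} ⊆ S  — applicable
  S \ del = {pkg_at(p3,portA), truck_at(t3,portA)}
  ∪ add   = {in(p4,t3), pkg_at(p3,portA), truck_at(t3,portA)}

== RESULT ==
["in(p4,t3)", "pkg_at(p3,portA)", "truck_at(t3,portA)"]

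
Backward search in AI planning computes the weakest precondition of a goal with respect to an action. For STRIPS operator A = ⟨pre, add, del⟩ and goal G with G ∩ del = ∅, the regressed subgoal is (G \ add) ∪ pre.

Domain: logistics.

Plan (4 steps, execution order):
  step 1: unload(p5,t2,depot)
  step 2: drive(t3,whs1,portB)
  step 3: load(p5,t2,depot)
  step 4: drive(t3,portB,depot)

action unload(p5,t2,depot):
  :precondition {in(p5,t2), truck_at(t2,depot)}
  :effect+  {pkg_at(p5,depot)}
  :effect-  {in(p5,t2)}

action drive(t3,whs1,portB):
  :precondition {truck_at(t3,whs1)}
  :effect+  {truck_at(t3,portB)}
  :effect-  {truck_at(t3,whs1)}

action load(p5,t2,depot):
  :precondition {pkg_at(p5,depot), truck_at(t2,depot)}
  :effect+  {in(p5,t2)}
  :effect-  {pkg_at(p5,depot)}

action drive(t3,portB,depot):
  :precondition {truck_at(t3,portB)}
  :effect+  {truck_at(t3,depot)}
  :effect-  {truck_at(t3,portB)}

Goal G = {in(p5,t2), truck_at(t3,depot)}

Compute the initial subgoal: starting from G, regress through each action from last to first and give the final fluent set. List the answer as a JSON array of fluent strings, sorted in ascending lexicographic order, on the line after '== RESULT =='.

Regress step by step:
  through step 4 (drive(t3,portB,depot)): drop {truck_at(t3,depot)}, keep {in(p5,t2)}, require {truck_at(t3,portB)}
    → {in(p5,t2), truck_at(t3,portB)}
  through step 3 (load(p5,t2,depot)): drop {in(p5,t2)}, keep {truck_at(t3,portB)}, require {pkg_at(p5,depot), truck_at(t2,depot)}
    → {pkg_at(p5,depot), truck_at(t2,depot), truck_at(t3,portB)}
  through step 2 (drive(t3,whs1,portB)): drop {truck_at(t3,portB)}, keep {pkg_at(p5,depot), truck_at(t2,depot)}, require {truck_at(t3,whs1)}
    → {pkg_at(p5,depot), truck_at(t2,depot), truck_at(t3,whs1)}
  through step 1 (unload(p5,t2,depot)): drop {pkg_at(p5,depot)}, keep {truck_at(t2,depot), truck_at(t3,whs1)}, require {in(p5,t2), truck_at(t2,depot)}
    → {in(p5,t2), truck_at(t2,depot), truck_at(t3,whs1)}

== RESULT ==
["in(p5,t2)", "truck_at(t2,depot)", "truck_at(t3,whs1)"]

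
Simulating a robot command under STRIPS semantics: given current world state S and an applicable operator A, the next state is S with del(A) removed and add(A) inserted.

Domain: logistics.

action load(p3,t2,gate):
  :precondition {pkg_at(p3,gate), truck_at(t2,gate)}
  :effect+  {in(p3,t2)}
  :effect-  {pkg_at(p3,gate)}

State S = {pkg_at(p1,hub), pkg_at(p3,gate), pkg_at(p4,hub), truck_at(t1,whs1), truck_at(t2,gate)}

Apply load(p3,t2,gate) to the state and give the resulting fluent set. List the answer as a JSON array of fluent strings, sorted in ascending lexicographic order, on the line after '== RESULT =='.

Progress:
  pre ⊆ S: {pkg_at(p3,gate), truck_at(t2,gate)} ⊆ S  — applicable
  S \ del = {pkg_at(p1,hub), pkg_at(p4,hub), truck_at(t1,whs1), truck_at(t2,gate)}
  ∪ add   = {in(p3,t2), pkg_at(p1,hub), pkg_at(p4,hub), truck_at(t1,whs1), truck_at(t2,gate)}

== RESULT ==
["in(p3,t2)", "pkg_at(p1,hub)", "pkg_at(p4,hub)", "truck_at(t1,whs1)", "truck_at(t2,gate)"]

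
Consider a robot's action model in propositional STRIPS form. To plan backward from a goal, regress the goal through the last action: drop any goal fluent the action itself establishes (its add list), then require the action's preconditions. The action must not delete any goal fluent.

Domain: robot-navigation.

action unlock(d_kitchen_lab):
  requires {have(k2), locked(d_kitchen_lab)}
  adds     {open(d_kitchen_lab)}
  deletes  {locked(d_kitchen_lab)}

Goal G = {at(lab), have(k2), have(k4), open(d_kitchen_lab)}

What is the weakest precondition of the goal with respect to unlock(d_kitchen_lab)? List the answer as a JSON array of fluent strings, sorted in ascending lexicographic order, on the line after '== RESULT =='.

Regress:
  G ∩ del = {}  (empty — regression defined)
  G \ add = {at(lab), have(k2), have(k4), open(d_kitchen_lab)} \ {open(d_kitchen_lab)} = {at(lab), have(k2), have(k4)}
  ∪ pre   = {at(lab), have(k2), have(k4)} ∪ {have(k2), locked(d_kitchen_lab)}
          = {at(lab), have(k2), have(k4), locked(d_kitchen_lab)}

== RESULT ==
["at(lab)", "have(k2)", "have(k4)", "locked(d_kitchen_lab)"]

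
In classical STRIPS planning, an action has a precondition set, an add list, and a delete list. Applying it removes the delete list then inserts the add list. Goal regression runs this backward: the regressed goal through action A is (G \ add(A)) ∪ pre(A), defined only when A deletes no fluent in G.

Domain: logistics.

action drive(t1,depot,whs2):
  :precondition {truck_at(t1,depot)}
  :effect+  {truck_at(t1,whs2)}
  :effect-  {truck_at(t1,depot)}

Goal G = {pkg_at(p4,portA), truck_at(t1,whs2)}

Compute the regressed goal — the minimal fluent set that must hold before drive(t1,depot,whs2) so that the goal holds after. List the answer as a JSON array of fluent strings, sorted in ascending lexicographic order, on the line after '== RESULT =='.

Compute (G \ add) ∪ pre:
  G ∩ del = {}  (empty — regression defined)
  G \ add = {pkg_at(p4,portA), truck_at(t1,whs2)} \ {truck_at(t1,whs2)} = {pkg_at(p4,portA)}
  ∪ pre   = {pkg_at(p4,portA)} ∪ {truck_at(t1,depot)}
          = {pkg_at(p4,portA), truck_at(t1,depot)}

== RESULT ==
["pkg_at(p4,portA)", "truck_at(t1,depot)"]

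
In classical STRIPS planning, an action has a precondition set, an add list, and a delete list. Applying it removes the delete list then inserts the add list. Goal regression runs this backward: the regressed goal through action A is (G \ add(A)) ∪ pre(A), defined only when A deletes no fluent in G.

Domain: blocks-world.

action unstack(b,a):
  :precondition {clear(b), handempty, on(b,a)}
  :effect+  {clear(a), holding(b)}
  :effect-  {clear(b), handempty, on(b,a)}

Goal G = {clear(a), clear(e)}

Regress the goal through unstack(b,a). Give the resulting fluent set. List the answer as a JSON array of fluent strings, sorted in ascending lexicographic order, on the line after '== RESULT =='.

Compute (G \ add) ∪ pre:
  G ∩ del = {}  (empty — regression defined)
  G \ add = {clear(a), clear(e)} \ {clear(a), holding(b)} = {clear(e)}
  ∪ pre   = {clear(e)} ∪ {clear(b), handempty, on(b,a)}
          = {clear(b), clear(e), handempty, on(b,a)}

== RESULT ==
["clear(b)", "clear(e)", "handempty", "on(b,a)"]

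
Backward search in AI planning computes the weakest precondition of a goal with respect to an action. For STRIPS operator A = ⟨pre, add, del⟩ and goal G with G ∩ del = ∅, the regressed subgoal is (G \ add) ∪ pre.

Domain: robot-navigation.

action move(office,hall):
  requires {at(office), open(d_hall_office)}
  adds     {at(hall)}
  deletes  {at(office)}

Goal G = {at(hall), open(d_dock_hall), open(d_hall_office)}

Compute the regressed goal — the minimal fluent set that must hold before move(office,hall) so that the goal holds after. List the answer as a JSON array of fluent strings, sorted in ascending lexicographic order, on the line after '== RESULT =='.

Compute (G \ add) ∪ pre:
  G ∩ del = {}  (empty — regression defined)
  G \ add = {at(hall), open(d_dock_hall), open(d_hall_office)} \ {at(hall)} = {open(d_dock_hall), open(d_hall_office)}
  ∪ pre   = {open(d_dock_hall), open(d_hall_office)} ∪ {at(office), open(d_hall_office)}
          = {at(office), open(d_dock_hall), open(d_hall_office)}

== RESULT ==
["at(office)", "open(d_dock_hall)", "open(d_hall_office)"]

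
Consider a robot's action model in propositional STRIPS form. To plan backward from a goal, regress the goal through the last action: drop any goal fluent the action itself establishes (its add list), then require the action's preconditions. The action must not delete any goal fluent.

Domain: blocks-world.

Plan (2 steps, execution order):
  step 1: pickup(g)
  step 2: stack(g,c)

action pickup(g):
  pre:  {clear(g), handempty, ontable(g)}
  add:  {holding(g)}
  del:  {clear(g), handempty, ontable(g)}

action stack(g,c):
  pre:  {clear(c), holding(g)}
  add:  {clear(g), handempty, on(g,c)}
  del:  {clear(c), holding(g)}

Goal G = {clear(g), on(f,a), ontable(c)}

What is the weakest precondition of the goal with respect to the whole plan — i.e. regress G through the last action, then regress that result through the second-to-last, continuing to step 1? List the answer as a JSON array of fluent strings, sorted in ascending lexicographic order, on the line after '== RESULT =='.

Work backward from the goal:
  through step 2 (stack(g,c)): drop {clear(g)}, keep {on(f,a), ontable(c)}, require {clear(c), holding(g)}
    → {clear(c), holding(g), on(f,a), ontable(c)}
  through step 1 (pickup(g)): drop {holding(g)}, keep {clear(c), on(f,a), ontable(c)}, require {clear(g), handempty, ontable(g)}
    → {clear(c), clear(g), handempty, on(f,a), ontable(c), ontable(g)}

== RESULT ==
["clear(c)", "clear(g)", "handempty", "on(f,a)", "ontable(c)", "ontable(g)"]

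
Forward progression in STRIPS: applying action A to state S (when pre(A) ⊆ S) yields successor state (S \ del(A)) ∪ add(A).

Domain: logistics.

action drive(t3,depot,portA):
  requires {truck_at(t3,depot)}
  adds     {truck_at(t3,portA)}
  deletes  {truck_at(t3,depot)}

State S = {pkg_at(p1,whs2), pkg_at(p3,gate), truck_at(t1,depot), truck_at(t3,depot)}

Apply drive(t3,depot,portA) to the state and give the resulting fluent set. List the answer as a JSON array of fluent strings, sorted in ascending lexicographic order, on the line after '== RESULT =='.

Compute (S \ del) ∪ add:
  pre ⊆ S: {truck_at(t3,depot)} ⊆ S  — applicable
  S \ del = {pkg_at(p1,whs2), pkg_at(p3,gate), truck_at(t1,depot)}
  ∪ add   = {pkg_at(p1,whs2), pkg_at(p3,gate), truck_at(t1,depot), truck_at(t3,portA)}

== RESULT ==
["pkg_at(p1,whs2)", "pkg_at(p3,gate)", "truck_at(t1,depot)", "truck_at(t3,portA)"]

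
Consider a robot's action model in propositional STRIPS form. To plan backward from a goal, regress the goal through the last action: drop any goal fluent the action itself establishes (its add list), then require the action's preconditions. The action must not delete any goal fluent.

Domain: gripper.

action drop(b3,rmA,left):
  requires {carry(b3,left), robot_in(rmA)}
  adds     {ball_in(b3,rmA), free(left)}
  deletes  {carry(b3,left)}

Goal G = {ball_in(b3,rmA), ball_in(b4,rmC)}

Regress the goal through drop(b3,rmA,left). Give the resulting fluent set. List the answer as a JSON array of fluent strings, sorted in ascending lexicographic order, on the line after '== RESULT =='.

Compute (G \ add) ∪ pre:
  G ∩ del = {}  (empty — regression defined)
  G \ add = {ball_in(b3,rmA), ball_in(b4,rmC)} \ {ball_in(b3,rmA), free(left)} = {ball_in(b4,rmC)}
  ∪ pre   = {ball_in(b4,rmC)} ∪ {carry(b3,left), robot_in(rmA)}
          = {ball_in(b4,rmC), carry(b3,left), robot_in(rmA)}

== RESULT ==
["ball_in(b4,rmC)", "carry(b3,left)", "robot_in(rmA)"]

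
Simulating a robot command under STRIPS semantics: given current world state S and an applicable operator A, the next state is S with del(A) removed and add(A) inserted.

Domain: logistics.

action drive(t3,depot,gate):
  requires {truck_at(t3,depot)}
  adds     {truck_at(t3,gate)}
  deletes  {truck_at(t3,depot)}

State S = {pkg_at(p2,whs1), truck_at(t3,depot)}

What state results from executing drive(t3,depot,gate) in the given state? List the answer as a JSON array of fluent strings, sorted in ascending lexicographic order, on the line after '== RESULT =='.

Compute (S \ del) ∪ add:
  pre ⊆ S: {truck_at(t3,depot)} ⊆ S  — applicable
  S \ del = {pkg_at(p2,whs1)}
  ∪ add   = {pkg_at(p2,whs1), truck_at(t3,gate)}

== RESULT ==
["pkg_at(p2,whs1)", "truck_at(t3,gate)"]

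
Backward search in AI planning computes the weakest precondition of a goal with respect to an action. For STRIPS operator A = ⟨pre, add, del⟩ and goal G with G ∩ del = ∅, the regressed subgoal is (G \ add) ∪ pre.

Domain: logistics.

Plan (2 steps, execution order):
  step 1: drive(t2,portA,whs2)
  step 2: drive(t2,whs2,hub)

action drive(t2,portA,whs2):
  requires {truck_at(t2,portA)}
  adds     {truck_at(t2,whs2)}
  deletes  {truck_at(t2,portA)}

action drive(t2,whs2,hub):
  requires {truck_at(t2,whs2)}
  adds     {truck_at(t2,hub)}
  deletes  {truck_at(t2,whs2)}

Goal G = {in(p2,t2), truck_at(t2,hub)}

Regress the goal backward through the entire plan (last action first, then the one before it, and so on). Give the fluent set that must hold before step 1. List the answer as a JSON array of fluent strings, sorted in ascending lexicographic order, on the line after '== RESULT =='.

Work backward from the goal:
  through step 2 (drive(t2,whs2,hub)): drop {truck_at(t2,hub)}, keep {in(p2,t2)}, require {truck_at(t2,whs2)}
    → {in(p2,t2), truck_at(t2,whs2)}
  through step 1 (drive(t2,portA,whs2)): drop {truck_at(t2,whs2)}, keep {in(p2,t2)}, require {truck_at(t2,portA)}
    → {in(p2,t2), truck_at(t2,portA)}

== RESULT ==
["in(p2,t2)", "truck_at(t2,portA)"]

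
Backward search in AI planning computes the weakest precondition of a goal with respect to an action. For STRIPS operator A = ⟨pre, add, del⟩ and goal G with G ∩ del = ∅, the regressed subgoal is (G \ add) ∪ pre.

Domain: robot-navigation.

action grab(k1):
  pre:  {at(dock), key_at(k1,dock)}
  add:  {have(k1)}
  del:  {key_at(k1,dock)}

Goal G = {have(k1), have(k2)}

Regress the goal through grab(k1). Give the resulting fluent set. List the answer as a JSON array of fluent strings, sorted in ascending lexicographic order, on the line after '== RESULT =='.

Compute (G \ add) ∪ pre:
  G ∩ del = {}  (empty — regression defined)
  G \ add = {have(k1), have(k2)} \ {have(k1)} = {have(k2)}
  ∪ pre   = {have(k2)} ∪ {at(dock), key_at(k1,dock)}
          = {at(dock), have(k2), key_at(k1,dock)}

== RESULT ==
["at(dock)", "have(k2)", "key_at(k1,dock)"]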